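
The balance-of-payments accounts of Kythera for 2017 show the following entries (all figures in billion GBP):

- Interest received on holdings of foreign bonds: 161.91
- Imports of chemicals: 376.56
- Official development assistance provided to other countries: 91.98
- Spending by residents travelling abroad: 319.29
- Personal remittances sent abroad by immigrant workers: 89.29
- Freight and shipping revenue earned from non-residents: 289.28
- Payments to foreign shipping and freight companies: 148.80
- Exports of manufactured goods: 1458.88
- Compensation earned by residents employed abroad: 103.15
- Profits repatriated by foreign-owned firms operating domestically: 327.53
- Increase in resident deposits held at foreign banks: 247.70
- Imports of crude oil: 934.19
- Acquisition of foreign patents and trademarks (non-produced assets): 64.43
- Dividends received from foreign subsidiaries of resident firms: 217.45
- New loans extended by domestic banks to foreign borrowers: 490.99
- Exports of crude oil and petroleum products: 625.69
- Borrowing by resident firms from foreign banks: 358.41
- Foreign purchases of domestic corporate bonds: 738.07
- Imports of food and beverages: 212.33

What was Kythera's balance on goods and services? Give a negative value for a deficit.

382.68

Goods: 1458.88 - 212.33 - 934.19 + 625.69 - 376.56 = 561.49
Services: -319.29 + 289.28 - 148.80 = -178.81
Trade balance = 561.49 + (-178.81) = 382.68
(Excluded from the trade balance — primary income: interest received on holdings of foreign bonds 161.91, compensation earned by residents employed abroad 103.15, profits repatriated by foreign-owned firms operating domestically 327.53, dividends received from foreign subsidiaries of resident firms 217.45; secondary income: official development assistance provided to other countries 91.98, personal remittances sent abroad by immigrant workers 89.29; financial account: increase in resident deposits held at foreign banks 247.70, new loans extended by domestic banks to foreign borrowers 490.99, borrowing by resident firms from foreign banks 358.41, foreign purchases of domestic corporate bonds 738.07; capital account: acquisition of foreign patents and trademarks (non-produced assets) 64.43.)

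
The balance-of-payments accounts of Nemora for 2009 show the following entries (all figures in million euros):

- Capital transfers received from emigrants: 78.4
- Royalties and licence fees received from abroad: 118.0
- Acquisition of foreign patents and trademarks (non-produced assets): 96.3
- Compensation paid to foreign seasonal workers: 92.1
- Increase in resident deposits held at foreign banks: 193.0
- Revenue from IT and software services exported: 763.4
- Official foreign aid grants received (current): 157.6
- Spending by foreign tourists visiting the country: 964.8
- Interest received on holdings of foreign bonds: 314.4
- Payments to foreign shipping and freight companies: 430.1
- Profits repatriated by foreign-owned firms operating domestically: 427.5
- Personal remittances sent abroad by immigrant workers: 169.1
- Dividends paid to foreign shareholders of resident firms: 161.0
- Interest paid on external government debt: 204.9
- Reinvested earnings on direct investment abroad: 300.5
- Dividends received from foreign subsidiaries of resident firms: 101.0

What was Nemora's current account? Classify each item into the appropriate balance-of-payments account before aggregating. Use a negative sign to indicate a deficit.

1235.0

Services: 118.0 + 964.8 - 430.1 + 763.4 = 1416.1
Primary income: 300.5 + 101.0 - 204.9 + 314.4 - 427.5 - 161.0 - 92.1 = -169.6
Secondary income: 157.6 - 169.1 = -11.5
Current account = 1416.1 + (-169.6) + (-11.5) = 1235.0
(Excluded from the current account — capital account: capital transfers received from emigrants 78.4, acquisition of foreign patents and trademarks (non-produced assets) 96.3; financial account: increase in resident deposits held at foreign banks 193.0.)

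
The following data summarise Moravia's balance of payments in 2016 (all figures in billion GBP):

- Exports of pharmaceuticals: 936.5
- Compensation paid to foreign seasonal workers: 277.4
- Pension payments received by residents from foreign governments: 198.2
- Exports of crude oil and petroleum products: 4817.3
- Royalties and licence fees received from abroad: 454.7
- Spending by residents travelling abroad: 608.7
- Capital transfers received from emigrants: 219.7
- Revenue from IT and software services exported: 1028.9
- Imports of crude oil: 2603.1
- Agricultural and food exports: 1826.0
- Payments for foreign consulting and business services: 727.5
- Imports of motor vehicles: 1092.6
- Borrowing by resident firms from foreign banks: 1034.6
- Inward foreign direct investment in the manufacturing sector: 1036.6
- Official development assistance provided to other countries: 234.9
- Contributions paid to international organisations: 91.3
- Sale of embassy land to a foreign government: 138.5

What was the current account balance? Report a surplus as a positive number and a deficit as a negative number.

Goods: -1092.6 + 936.5 + 1826.0 - 2603.1 + 4817.3 = 3884.1
Services: 1028.9 + 454.7 - 727.5 - 608.7 = 147.4
Primary income: -277.4
Secondary income: 198.2 - 91.3 - 234.9 = -128.0
Current account = 3884.1 + 147.4 + (-277.4) + (-128.0) = 3626.1
(Excluded from the current account — capital account: capital transfers received from emigrants 219.7, sale of embassy land to a foreign government 138.5; financial account: borrowing by resident firms from foreign banks 1034.6, inward foreign direct investment in the manufacturing sector 1036.6.)

3626.1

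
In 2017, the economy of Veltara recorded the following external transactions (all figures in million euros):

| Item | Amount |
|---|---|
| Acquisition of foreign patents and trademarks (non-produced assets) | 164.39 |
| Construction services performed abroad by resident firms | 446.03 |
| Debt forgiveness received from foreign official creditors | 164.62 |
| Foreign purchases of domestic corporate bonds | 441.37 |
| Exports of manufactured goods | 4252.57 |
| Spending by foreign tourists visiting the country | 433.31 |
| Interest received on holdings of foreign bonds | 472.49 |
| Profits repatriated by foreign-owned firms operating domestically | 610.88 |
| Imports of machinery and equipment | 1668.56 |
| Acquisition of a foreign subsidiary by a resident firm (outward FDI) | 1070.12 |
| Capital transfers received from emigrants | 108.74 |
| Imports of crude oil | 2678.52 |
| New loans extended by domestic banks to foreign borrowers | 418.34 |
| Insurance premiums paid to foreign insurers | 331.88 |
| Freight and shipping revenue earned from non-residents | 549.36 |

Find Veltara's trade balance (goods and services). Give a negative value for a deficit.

Goods: -1668.56 + 4252.57 - 2678.52 = -94.51
Services: 433.31 - 331.88 + 446.03 + 549.36 = 1096.82
Trade balance = -94.51 + 1096.82 = 1002.31
(Excluded from the trade balance — capital account: acquisition of foreign patents and trademarks (non-produced assets) 164.39, debt forgiveness received from foreign official creditors 164.62, capital transfers received from emigrants 108.74; financial account: foreign purchases of domestic corporate bonds 441.37, acquisition of a foreign subsidiary by a resident firm (outward FDI) 1070.12, new loans extended by domestic banks to foreign borrowers 418.34; primary income: interest received on holdings of foreign bonds 472.49, profits repatriated by foreign-owned firms operating domestically 610.88.)

1002.31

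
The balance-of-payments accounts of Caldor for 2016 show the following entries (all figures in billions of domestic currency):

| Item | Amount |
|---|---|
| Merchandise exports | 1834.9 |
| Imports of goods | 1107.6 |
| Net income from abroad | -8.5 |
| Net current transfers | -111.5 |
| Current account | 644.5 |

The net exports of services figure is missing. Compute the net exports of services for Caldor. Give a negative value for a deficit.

37.2

Current account = goods balance + services balance + net primary income + net secondary income
Sum of the known components = 607.3
Net exports of services = CA - (known components) = 644.5 - 607.3 = 37.2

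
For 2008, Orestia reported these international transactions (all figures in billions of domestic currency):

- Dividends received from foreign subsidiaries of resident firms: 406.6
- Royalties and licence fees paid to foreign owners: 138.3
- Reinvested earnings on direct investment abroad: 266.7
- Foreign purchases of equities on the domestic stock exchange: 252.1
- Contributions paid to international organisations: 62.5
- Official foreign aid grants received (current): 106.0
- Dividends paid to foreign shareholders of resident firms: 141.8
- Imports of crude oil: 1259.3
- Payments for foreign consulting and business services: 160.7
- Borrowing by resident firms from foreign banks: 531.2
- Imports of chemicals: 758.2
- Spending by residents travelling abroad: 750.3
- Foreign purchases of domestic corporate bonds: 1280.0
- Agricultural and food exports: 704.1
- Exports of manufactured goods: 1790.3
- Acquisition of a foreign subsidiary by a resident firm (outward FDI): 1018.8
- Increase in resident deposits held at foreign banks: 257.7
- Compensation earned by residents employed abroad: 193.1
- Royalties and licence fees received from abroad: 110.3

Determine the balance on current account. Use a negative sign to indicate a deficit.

Goods: 704.1 - 758.2 - 1259.3 + 1790.3 = 476.9
Services: -750.3 - 138.3 + 110.3 - 160.7 = -939.0
Primary income: 193.1 + 406.6 - 141.8 + 266.7 = 724.6
Secondary income: -62.5 + 106.0 = 43.5
Current account = 476.9 + (-939.0) + 724.6 + 43.5 = 306.0
(Excluded from the current account — financial account: foreign purchases of equities on the domestic stock exchange 252.1, borrowing by resident firms from foreign banks 531.2, foreign purchases of domestic corporate bonds 1280.0, acquisition of a foreign subsidiary by a resident firm (outward FDI) 1018.8, increase in resident deposits held at foreign banks 257.7.)

306.0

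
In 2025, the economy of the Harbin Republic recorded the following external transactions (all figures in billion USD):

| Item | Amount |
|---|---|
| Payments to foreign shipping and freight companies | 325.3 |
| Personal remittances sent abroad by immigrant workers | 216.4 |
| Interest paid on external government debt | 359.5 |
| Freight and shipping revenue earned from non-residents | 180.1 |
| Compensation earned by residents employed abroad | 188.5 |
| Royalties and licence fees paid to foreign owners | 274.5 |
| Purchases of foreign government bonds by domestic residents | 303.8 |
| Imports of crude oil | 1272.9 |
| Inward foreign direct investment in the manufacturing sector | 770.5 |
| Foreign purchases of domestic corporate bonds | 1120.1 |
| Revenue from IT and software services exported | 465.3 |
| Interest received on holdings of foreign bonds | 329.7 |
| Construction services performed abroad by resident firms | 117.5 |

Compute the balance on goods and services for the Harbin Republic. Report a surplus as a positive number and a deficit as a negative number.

Goods: -1272.9
Services: 117.5 + 465.3 - 325.3 + 180.1 - 274.5 = 163.1
Trade balance = -1272.9 + 163.1 = -1109.8
(Excluded from the trade balance — secondary income: personal remittances sent abroad by immigrant workers 216.4; primary income: interest paid on external government debt 359.5, compensation earned by residents employed abroad 188.5, interest received on holdings of foreign bonds 329.7; financial account: purchases of foreign government bonds by domestic residents 303.8, inward foreign direct investment in the manufacturing sector 770.5, foreign purchases of domestic corporate bonds 1120.1.)

-1109.8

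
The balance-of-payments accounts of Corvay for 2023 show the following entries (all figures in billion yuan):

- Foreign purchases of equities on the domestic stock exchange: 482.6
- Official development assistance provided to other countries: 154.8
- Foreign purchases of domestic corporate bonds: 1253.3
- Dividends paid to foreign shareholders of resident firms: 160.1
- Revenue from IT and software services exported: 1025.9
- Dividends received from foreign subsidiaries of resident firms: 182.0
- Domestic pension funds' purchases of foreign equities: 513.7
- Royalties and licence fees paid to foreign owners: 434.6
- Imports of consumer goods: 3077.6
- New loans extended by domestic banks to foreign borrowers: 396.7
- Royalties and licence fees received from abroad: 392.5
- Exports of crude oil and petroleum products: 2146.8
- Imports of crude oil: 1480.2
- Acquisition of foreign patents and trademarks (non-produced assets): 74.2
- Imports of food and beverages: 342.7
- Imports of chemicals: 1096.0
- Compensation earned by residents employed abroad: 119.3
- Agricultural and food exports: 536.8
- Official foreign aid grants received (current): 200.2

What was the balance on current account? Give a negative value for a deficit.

-2142.5

Goods: -1480.2 + 2146.8 - 342.7 - 1096.0 + 536.8 - 3077.6 = -3312.9
Services: 392.5 + 1025.9 - 434.6 = 983.8
Primary income: -160.1 + 182.0 + 119.3 = 141.2
Secondary income: 200.2 - 154.8 = 45.4
Current account = (-3312.9) + 983.8 + 141.2 + 45.4 = -2142.5
(Excluded from the current account — financial account: foreign purchases of equities on the domestic stock exchange 482.6, foreign purchases of domestic corporate bonds 1253.3, domestic pension funds' purchases of foreign equities 513.7, new loans extended by domestic banks to foreign borrowers 396.7; capital account: acquisition of foreign patents and trademarks (non-produced assets) 74.2.)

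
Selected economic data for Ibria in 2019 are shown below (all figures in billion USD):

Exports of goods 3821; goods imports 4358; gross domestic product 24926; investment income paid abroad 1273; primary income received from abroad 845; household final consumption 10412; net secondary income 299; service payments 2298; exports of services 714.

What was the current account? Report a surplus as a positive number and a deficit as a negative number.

Goods balance = 3821 - 4358 = -537
Services balance = 714 - 2298 = -1584
Trade balance (goods + services) = -537 + (-1584) = -2121
Net primary income = 845 - 1273 = -428
Net secondary income = 299
Current account = -2121 + (-428) + 299 = -2250

-2250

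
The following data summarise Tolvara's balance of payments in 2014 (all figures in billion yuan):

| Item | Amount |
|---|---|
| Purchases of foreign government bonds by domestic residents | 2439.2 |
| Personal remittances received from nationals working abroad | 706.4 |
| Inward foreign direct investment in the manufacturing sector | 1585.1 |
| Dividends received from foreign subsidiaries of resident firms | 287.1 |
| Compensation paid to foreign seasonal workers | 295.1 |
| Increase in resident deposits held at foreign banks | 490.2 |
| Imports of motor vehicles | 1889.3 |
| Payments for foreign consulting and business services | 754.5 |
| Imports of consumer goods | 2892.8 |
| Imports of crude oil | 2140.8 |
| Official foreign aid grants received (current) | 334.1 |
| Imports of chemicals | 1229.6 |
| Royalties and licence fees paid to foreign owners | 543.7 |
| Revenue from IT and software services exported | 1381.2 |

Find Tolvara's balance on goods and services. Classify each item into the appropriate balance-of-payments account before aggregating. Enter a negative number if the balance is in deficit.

-8069.5

Goods: -1889.3 - 2892.8 - 1229.6 - 2140.8 = -8152.5
Services: -754.5 - 543.7 + 1381.2 = 83.0
Trade balance = -8152.5 + 83.0 = -8069.5
(Excluded from the trade balance — financial account: purchases of foreign government bonds by domestic residents 2439.2, inward foreign direct investment in the manufacturing sector 1585.1, increase in resident deposits held at foreign banks 490.2; secondary income: personal remittances received from nationals working abroad 706.4, official foreign aid grants received (current) 334.1; primary income: dividends received from foreign subsidiaries of resident firms 287.1, compensation paid to foreign seasonal workers 295.1.)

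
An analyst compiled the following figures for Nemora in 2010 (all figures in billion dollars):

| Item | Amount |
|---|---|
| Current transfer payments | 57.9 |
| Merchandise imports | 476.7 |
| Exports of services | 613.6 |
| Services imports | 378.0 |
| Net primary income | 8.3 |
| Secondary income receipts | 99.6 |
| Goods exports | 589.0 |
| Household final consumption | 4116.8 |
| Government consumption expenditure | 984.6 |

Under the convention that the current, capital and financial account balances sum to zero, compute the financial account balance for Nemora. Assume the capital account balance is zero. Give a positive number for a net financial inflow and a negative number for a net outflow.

Goods balance = 589.0 - 476.7 = 112.3
Services balance = 613.6 - 378.0 = 235.6
Trade balance (goods + services) = 112.3 + 235.6 = 347.9
Net primary income = 8.3
Net secondary income = 99.6 - 57.9 = 41.7
Current account = 347.9 + 8.3 + 41.7 = 397.9
Financial account = -(397.9) = -397.9

-397.9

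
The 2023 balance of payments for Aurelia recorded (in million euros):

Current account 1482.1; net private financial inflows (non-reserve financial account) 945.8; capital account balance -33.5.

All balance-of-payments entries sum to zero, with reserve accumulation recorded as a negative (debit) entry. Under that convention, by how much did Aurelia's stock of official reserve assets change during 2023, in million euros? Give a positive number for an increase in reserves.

2394.4

Official reserve transactions balance = -(1482.1 + (-33.5) + 945.8) = -2394.4
An accumulation of reserves is recorded as a debit (negative entry), so the change in the stock of reserves is the negative of that balance.
Change in official reserves = -(-2394.4) = 2394.4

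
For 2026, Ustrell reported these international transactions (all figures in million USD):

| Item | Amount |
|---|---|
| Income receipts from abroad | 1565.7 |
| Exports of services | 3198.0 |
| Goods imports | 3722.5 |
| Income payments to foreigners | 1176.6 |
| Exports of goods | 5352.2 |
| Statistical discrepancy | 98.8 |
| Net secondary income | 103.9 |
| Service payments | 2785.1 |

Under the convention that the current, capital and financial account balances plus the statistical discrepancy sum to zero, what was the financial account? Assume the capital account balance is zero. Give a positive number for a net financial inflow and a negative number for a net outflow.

-2634.4

Goods balance = 5352.2 - 3722.5 = 1629.7
Services balance = 3198.0 - 2785.1 = 412.9
Trade balance (goods + services) = 1629.7 + 412.9 = 2042.6
Net primary income = 1565.7 - 1176.6 = 389.1
Net secondary income = 103.9
Current account = 2042.6 + 389.1 + 103.9 = 2535.6
Financial account = -(2535.6 + 98.8) = -2634.4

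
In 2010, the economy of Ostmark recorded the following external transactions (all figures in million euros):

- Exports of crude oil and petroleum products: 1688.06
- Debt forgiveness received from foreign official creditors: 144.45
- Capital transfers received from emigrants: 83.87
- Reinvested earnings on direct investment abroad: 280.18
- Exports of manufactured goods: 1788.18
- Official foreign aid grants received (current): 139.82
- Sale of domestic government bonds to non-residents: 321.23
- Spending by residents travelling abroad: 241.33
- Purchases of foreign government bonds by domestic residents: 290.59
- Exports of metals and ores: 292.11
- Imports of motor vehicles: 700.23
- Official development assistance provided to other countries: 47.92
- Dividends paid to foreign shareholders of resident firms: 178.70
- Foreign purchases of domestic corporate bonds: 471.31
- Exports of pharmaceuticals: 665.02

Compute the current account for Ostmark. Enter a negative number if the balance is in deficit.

Goods: -700.23 + 1688.06 + 292.11 + 665.02 + 1788.18 = 3733.14
Services: -241.33
Primary income: 280.18 - 178.70 = 101.48
Secondary income: -47.92 + 139.82 = 91.90
Current account = 3733.14 + (-241.33) + 101.48 + 91.90 = 3685.19
(Excluded from the current account — capital account: debt forgiveness received from foreign official creditors 144.45, capital transfers received from emigrants 83.87; financial account: sale of domestic government bonds to non-residents 321.23, purchases of foreign government bonds by domestic residents 290.59, foreign purchases of domestic corporate bonds 471.31.)

3685.19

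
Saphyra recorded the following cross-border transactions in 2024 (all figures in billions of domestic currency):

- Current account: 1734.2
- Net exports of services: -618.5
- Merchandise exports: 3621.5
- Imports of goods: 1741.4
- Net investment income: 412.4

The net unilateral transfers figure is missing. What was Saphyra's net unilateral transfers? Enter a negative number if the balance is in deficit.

60.2

Current account = goods balance + services balance + net primary income + net secondary income
Sum of the known components = 1674.0
Net unilateral transfers = CA - (known components) = 1734.2 - 1674.0 = 60.2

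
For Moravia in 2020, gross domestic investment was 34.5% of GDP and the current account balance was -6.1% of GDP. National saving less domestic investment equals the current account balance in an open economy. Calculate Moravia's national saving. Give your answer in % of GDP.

28.4

S = I + CA = 34.5 + (-6.1) = 28.4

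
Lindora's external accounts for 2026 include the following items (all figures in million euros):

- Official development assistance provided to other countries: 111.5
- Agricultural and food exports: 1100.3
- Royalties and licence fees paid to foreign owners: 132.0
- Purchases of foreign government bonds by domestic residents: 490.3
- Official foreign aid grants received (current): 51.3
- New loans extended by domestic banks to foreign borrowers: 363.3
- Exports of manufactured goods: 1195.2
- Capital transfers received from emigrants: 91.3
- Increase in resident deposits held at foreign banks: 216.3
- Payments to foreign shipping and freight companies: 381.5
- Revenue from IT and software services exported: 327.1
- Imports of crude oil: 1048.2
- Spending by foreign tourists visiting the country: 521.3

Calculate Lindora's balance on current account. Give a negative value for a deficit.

Goods: -1048.2 + 1195.2 + 1100.3 = 1247.3
Services: 327.1 - 381.5 + 521.3 - 132.0 = 334.9
Secondary income: 51.3 - 111.5 = -60.2
Current account = 1247.3 + 334.9 + (-60.2) = 1522.0
(Excluded from the current account — financial account: purchases of foreign government bonds by domestic residents 490.3, new loans extended by domestic banks to foreign borrowers 363.3, increase in resident deposits held at foreign banks 216.3; capital account: capital transfers received from emigrants 91.3.)

1522.0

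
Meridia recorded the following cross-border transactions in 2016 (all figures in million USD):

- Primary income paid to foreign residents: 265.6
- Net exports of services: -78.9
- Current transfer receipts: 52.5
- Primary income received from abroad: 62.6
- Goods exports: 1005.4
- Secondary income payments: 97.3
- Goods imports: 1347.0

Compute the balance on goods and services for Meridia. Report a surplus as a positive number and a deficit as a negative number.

Goods balance = 1005.4 - 1347.0 = -341.6
Services balance = -78.9
Trade balance (goods + services) = -341.6 + (-78.9) = -420.5

-420.5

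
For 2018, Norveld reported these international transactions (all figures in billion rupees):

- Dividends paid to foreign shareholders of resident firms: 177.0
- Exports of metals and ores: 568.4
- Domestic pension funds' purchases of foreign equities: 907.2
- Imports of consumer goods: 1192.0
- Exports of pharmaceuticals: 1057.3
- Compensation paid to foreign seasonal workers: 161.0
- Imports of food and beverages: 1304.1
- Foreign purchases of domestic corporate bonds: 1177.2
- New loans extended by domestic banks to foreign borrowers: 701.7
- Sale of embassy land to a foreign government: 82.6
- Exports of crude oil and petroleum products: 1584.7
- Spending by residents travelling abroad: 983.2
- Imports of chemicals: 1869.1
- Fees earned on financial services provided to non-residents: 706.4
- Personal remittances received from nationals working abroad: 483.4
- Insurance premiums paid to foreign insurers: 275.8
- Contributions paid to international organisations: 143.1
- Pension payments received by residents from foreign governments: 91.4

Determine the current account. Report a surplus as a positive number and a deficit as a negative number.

Goods: 568.4 - 1869.1 - 1192.0 - 1304.1 + 1057.3 + 1584.7 = -1154.8
Services: -275.8 + 706.4 - 983.2 = -552.6
Primary income: -161.0 - 177.0 = -338.0
Secondary income: 91.4 - 143.1 + 483.4 = 431.7
Current account = (-1154.8) + (-552.6) + (-338.0) + 431.7 = -1613.7
(Excluded from the current account — financial account: domestic pension funds' purchases of foreign equities 907.2, foreign purchases of domestic corporate bonds 1177.2, new loans extended by domestic banks to foreign borrowers 701.7; capital account: sale of embassy land to a foreign government 82.6.)

-1613.7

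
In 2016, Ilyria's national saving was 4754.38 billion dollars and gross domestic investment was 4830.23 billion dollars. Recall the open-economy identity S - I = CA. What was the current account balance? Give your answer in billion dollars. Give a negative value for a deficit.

-75.85

S - I = CA (net lending to the rest of the world).
CA = S - I = 4754.38 - 4830.23 = -75.85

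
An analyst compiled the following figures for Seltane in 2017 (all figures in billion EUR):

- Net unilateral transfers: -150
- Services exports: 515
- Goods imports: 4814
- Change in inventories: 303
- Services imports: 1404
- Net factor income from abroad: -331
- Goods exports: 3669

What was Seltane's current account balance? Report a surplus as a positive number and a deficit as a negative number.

-2515

Goods balance = 3669 - 4814 = -1145
Services balance = 515 - 1404 = -889
Trade balance (goods + services) = -1145 + (-889) = -2034
Net primary income = -331
Net secondary income = -150
Current account = -2034 + (-331) + (-150) = -2515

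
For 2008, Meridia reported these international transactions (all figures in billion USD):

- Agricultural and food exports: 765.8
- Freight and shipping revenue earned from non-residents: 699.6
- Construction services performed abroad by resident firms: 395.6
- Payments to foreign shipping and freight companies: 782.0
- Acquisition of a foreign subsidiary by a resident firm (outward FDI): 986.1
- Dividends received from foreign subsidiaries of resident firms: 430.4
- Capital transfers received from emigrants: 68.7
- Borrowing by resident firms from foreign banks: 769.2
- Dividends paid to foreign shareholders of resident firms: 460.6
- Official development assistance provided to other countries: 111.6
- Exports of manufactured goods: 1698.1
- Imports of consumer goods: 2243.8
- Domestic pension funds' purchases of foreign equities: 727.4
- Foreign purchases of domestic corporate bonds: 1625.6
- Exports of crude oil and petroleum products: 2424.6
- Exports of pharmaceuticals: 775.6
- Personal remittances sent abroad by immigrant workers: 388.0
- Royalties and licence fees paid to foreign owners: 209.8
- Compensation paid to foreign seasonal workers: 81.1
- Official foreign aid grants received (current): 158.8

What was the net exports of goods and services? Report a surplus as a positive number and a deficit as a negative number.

3523.7

Goods: 765.8 + 2424.6 + 1698.1 - 2243.8 + 775.6 = 3420.3
Services: 395.6 - 782.0 + 699.6 - 209.8 = 103.4
Trade balance = 3420.3 + 103.4 = 3523.7
(Excluded from the trade balance — financial account: acquisition of a foreign subsidiary by a resident firm (outward FDI) 986.1, borrowing by resident firms from foreign banks 769.2, domestic pension funds' purchases of foreign equities 727.4, foreign purchases of domestic corporate bonds 1625.6; primary income: dividends received from foreign subsidiaries of resident firms 430.4, dividends paid to foreign shareholders of resident firms 460.6, compensation paid to foreign seasonal workers 81.1; capital account: capital transfers received from emigrants 68.7; secondary income: official development assistance provided to other countries 111.6, personal remittances sent abroad by immigrant workers 388.0, official foreign aid grants received (current) 158.8.)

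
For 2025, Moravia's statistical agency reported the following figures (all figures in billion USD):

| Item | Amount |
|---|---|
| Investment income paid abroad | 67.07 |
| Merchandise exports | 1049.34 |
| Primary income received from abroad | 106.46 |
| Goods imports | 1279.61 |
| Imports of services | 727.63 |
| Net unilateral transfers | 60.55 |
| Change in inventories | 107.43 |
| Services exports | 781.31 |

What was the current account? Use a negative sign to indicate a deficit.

-76.65

Goods balance = 1049.34 - 1279.61 = -230.27
Services balance = 781.31 - 727.63 = 53.68
Trade balance (goods + services) = -230.27 + 53.68 = -176.59
Net primary income = 106.46 - 67.07 = 39.39
Net secondary income = 60.55
Current account = -176.59 + 39.39 + 60.55 = -76.65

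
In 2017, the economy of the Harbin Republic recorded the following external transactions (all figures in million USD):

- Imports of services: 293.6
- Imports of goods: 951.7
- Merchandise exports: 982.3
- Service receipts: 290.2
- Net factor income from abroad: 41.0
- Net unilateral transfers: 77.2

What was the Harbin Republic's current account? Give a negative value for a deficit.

Goods balance = 982.3 - 951.7 = 30.6
Services balance = 290.2 - 293.6 = -3.4
Trade balance (goods + services) = 30.6 + (-3.4) = 27.2
Net primary income = 41.0
Net secondary income = 77.2
Current account = 27.2 + 41.0 + 77.2 = 145.4

145.4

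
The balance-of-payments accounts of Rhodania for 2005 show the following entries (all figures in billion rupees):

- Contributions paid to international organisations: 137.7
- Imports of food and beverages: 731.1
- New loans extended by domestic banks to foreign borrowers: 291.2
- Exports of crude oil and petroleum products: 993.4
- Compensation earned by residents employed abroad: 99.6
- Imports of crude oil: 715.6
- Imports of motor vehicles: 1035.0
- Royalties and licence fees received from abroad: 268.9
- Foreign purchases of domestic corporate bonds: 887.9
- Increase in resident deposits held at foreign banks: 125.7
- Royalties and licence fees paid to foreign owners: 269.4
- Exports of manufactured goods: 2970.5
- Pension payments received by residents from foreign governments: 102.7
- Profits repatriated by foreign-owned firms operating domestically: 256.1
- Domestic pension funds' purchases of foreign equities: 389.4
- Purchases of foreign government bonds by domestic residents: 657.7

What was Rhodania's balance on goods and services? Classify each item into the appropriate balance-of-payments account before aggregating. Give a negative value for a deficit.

Goods: -1035.0 - 731.1 - 715.6 + 993.4 + 2970.5 = 1482.2
Services: 268.9 - 269.4 = -0.5
Trade balance = 1482.2 + (-0.5) = 1481.7
(Excluded from the trade balance — secondary income: contributions paid to international organisations 137.7, pension payments received by residents from foreign governments 102.7; financial account: new loans extended by domestic banks to foreign borrowers 291.2, foreign purchases of domestic corporate bonds 887.9, increase in resident deposits held at foreign banks 125.7, domestic pension funds' purchases of foreign equities 389.4, purchases of foreign government bonds by domestic residents 657.7; primary income: compensation earned by residents employed abroad 99.6, profits repatriated by foreign-owned firms operating domestically 256.1.)

1481.7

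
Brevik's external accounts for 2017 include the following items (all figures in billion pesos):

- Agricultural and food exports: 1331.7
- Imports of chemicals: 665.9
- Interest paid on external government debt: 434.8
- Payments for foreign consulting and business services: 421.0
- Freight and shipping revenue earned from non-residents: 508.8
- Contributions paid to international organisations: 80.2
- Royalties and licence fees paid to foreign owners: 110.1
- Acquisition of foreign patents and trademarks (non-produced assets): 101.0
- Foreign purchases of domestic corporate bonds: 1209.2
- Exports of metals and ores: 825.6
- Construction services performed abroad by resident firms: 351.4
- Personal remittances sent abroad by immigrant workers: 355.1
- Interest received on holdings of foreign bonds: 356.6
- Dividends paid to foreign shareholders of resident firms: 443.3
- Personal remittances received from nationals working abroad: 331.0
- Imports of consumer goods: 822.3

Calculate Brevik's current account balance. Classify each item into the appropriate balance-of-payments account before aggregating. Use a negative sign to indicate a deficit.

372.4

Goods: 1331.7 + 825.6 - 665.9 - 822.3 = 669.1
Services: -110.1 + 508.8 + 351.4 - 421.0 = 329.1
Primary income: -443.3 - 434.8 + 356.6 = -521.5
Secondary income: -355.1 + 331.0 - 80.2 = -104.3
Current account = 669.1 + 329.1 + (-521.5) + (-104.3) = 372.4
(Excluded from the current account — capital account: acquisition of foreign patents and trademarks (non-produced assets) 101.0; financial account: foreign purchases of domestic corporate bonds 1209.2.)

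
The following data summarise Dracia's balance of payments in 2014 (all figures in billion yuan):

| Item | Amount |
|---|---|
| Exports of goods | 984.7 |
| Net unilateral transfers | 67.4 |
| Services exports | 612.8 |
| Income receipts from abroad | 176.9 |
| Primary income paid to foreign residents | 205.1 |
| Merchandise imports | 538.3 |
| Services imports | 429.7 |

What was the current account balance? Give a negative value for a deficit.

Goods balance = 984.7 - 538.3 = 446.4
Services balance = 612.8 - 429.7 = 183.1
Trade balance (goods + services) = 446.4 + 183.1 = 629.5
Net primary income = 176.9 - 205.1 = -28.2
Net secondary income = 67.4
Current account = 629.5 + (-28.2) + 67.4 = 668.7

668.7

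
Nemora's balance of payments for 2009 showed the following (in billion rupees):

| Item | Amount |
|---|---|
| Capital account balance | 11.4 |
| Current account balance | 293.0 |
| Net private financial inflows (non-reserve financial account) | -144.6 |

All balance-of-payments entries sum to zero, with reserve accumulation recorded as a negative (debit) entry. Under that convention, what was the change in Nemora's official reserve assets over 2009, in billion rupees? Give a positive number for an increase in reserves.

159.8

Official reserve transactions balance = -(293.0 + 11.4 + (-144.6)) = -159.8
An accumulation of reserves is recorded as a debit (negative entry), so the change in the stock of reserves is the negative of that balance.
Change in official reserves = -(-159.8) = 159.8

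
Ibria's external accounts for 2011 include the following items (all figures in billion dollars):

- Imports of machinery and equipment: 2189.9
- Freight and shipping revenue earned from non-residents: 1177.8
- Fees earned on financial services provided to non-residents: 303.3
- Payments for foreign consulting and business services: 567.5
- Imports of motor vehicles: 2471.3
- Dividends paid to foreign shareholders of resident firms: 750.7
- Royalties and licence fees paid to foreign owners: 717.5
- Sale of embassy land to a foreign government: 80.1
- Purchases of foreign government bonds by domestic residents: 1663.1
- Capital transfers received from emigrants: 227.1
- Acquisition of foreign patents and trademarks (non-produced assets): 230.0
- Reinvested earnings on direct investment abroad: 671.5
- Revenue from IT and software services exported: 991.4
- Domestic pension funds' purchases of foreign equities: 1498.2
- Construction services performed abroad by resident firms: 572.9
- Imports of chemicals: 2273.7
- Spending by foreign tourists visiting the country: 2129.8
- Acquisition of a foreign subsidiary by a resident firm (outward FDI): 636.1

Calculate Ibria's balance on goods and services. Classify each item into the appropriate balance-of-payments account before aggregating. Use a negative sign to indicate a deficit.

-3044.7

Goods: -2471.3 - 2189.9 - 2273.7 = -6934.9
Services: 2129.8 + 991.4 - 717.5 + 572.9 - 567.5 + 1177.8 + 303.3 = 3890.2
Trade balance = -6934.9 + 3890.2 = -3044.7
(Excluded from the trade balance — primary income: dividends paid to foreign shareholders of resident firms 750.7, reinvested earnings on direct investment abroad 671.5; capital account: sale of embassy land to a foreign government 80.1, capital transfers received from emigrants 227.1, acquisition of foreign patents and trademarks (non-produced assets) 230.0; financial account: purchases of foreign government bonds by domestic residents 1663.1, domestic pension funds' purchases of foreign equities 1498.2, acquisition of a foreign subsidiary by a resident firm (outward FDI) 636.1.)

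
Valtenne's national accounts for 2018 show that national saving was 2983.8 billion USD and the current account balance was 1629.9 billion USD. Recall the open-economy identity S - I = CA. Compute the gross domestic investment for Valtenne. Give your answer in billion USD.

I = S - CA = 2983.8 - 1629.9 = 1353.9

1353.9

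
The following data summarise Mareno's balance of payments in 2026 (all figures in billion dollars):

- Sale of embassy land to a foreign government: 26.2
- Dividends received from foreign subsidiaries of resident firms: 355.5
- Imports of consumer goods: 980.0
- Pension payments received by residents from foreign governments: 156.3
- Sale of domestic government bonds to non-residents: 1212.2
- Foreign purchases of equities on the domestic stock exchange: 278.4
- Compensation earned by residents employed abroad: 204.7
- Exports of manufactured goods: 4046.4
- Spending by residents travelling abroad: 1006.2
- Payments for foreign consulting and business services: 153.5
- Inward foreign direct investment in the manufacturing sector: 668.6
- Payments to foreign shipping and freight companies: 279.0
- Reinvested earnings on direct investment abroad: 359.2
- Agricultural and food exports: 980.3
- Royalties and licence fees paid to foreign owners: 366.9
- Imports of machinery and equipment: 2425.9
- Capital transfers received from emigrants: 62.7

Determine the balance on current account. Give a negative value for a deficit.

Goods: 980.3 + 4046.4 - 980.0 - 2425.9 = 1620.8
Services: -279.0 - 366.9 - 153.5 - 1006.2 = -1805.6
Primary income: 204.7 + 359.2 + 355.5 = 919.4
Secondary income: 156.3
Current account = 1620.8 + (-1805.6) + 919.4 + 156.3 = 890.9
(Excluded from the current account — capital account: sale of embassy land to a foreign government 26.2, capital transfers received from emigrants 62.7; financial account: sale of domestic government bonds to non-residents 1212.2, foreign purchases of equities on the domestic stock exchange 278.4, inward foreign direct investment in the manufacturing sector 668.6.)

890.9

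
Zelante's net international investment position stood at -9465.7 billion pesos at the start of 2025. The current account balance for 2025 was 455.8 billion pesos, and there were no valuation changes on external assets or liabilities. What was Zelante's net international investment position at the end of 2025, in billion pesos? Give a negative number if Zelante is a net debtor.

With no valuation effects, change in NIIP = current account = 455.8
End-of-year NIIP = -9465.7 + 455.8 = -9009.9

-9009.9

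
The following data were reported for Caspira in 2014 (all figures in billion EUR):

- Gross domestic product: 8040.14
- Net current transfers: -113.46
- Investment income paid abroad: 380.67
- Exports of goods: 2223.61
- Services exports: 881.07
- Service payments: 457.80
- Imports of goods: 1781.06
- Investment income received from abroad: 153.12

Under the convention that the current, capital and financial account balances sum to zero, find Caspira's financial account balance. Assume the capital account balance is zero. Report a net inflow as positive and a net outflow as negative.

-524.81

Goods balance = 2223.61 - 1781.06 = 442.55
Services balance = 881.07 - 457.80 = 423.27
Trade balance (goods + services) = 442.55 + 423.27 = 865.82
Net primary income = 153.12 - 380.67 = -227.55
Net secondary income = -113.46
Current account = 865.82 + (-227.55) + (-113.46) = 524.81
Financial account = -(524.81) = -524.81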